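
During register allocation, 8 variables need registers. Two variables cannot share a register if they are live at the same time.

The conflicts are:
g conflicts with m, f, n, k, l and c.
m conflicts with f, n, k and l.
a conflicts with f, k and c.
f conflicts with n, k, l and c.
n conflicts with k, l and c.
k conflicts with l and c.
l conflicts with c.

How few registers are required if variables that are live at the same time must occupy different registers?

g, f, n, k, l, c pairwise conflict, so at least 6 registers are needed.
6 registers suffice: register 1 → {k}; register 2 → {f}; register 3 → {a, l}; register 4 → {n}; register 5 → {m, c}; register 6 → {g}. Every pair that conflicts lands in different registers.

6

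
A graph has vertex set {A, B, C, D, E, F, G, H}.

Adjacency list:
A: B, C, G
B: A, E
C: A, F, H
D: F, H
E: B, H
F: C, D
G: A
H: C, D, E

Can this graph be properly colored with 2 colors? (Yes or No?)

The cycle A-C-H-E-B-A has odd length 5, so it cannot be 2-colored; at least 3 colors are needed.
So 2 colors are not enough.

No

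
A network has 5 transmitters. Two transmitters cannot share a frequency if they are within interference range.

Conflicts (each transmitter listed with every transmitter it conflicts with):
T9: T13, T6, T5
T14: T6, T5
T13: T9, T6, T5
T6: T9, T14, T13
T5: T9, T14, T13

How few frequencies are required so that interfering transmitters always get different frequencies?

T9, T13, T6 are mutually in conflict, so at least 3 frequencies are needed.
A valid assignment using 3 frequencies: T9=3, T14=2, T13=2, T6=1, T5=1. No two conflicting transmitters share a frequency.

3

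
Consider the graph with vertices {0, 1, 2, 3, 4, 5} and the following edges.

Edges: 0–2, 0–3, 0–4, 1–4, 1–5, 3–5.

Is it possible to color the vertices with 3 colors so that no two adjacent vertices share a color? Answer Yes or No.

The chromatic number is 3. The cycle 1-4-0-3-5-1 has odd length 5, so it cannot be 2-colored; at least 3 colors are needed.
3 colors suffice: color red → {0, 1}; color blue → {2, 3, 4}; color green → {5}.
That is already a proper 3-coloring.

Yes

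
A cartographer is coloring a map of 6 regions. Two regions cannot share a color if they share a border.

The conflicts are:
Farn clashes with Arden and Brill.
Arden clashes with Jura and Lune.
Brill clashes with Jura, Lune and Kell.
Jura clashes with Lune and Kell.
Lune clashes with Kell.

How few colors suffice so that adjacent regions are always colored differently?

4

Brill, Jura, Lune, Kell all conflict with each other, so at least 4 colors are needed.
4 colors suffice: color 1 → {Arden, Brill}; color 2 → {Farn, Jura}; color 3 → {Lune}; color 4 → {Kell}. Every pair that conflicts lands in different colors.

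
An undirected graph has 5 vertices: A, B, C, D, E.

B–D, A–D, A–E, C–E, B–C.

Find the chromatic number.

3

The cycle A-D-B-C-E-A has odd length 5, so it cannot be 2-colored; at least 3 colors are needed.
3 colors suffice: color red → {A, B}; color blue → {D, E}; color green → {C}. Every edge joins two different colors.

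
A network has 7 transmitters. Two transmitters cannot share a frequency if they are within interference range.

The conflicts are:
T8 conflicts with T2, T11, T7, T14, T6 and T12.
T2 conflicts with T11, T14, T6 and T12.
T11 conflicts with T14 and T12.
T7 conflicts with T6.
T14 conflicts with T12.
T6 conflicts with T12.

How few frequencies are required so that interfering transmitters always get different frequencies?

5

T8, T2, T11, T14, T12 pairwise conflict, so at least 5 frequencies are needed.
A valid assignment using 5 frequencies: T8=1, T2=3, T11=5, T7=2, T14=4, T6=4, T12=2. Every pair that conflicts lands in different frequencies.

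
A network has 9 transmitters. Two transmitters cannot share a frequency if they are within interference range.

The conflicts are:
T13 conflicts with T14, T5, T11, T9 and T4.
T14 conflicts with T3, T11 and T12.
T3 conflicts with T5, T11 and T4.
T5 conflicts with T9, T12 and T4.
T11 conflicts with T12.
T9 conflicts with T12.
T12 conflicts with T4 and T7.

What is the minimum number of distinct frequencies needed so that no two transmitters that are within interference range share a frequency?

T3, T5, T4 all conflict with each other, so at least 3 frequencies are needed.
Using 3 frequencies: T13=1, T14=3, T3=1, T5=2, T11=2, T9=3, T12=1, T4=3, T7=2. No two conflicting transmitters share a frequency.

3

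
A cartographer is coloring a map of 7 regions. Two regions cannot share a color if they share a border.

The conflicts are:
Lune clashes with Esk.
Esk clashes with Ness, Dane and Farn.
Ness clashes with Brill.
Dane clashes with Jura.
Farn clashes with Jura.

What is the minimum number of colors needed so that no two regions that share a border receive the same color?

2

Esk and Farn conflict, so at least 2 colors are needed.
2 colors suffice: Lune=2, Esk=1, Ness=2, Dane=2, Farn=2, Jura=1, Brill=1. Every pair that conflicts lands in different colors.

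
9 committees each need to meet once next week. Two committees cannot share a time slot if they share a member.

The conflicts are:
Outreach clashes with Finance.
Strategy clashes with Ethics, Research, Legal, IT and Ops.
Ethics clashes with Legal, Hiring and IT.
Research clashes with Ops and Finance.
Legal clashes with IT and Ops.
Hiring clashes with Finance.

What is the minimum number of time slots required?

Strategy, Ethics, Legal, IT pairwise conflict, so at least 4 time slots are needed.
4 time slots suffice: time slot 1 → {Strategy, Finance}; time slot 2 → {Outreach, Research, Legal, Hiring}; time slot 3 → {Ethics, Ops}; time slot 4 → {IT}. Each listed conflict is separated.

4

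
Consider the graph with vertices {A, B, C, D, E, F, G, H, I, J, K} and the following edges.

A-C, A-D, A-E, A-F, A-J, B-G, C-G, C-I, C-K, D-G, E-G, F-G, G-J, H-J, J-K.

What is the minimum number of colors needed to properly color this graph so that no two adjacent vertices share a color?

2

B and G are adjacent, so at least 2 colors are needed.
2 colors suffice: color 1 → {A, G, H, I, K}; color 2 → {B, C, D, E, F, J}. Every edge joins two different colors.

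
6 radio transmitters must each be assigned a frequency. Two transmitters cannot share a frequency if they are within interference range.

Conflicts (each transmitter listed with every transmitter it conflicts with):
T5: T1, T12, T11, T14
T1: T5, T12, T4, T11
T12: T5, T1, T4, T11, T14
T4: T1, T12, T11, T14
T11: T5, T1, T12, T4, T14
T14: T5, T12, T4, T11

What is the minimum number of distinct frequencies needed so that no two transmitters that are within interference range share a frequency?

T1, T12, T4, T11 all conflict with each other, so at least 4 frequencies are needed.
4 frequencies suffice: T5=4, T1=3, T12=1, T4=4, T11=2, T14=3. Each listed conflict is separated.

4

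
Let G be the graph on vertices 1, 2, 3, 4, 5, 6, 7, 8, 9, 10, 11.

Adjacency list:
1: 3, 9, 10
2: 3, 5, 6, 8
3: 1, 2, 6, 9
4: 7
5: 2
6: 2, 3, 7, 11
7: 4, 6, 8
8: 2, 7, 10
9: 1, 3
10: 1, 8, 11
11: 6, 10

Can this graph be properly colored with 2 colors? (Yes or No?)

2, 3, 6 are mutually adjacent, so at least 3 colors are needed.
So 2 colors are not enough.

No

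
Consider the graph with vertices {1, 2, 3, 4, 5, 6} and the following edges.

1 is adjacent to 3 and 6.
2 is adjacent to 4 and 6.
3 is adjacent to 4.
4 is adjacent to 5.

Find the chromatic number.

3

The cycle 1-3-4-2-6-1 has odd length 5, so it cannot be 2-colored; at least 3 colors are needed.
A valid assignment using 3 colors: 1=a, 2=c, 3=b, 4=a, 5=b, 6=b. Each edge has distinct colors on its endpoints.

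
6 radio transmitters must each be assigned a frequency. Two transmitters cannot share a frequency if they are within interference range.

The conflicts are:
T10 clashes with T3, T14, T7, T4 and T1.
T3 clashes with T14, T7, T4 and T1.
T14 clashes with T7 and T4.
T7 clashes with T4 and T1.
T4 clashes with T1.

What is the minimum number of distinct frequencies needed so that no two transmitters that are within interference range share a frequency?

T10, T3, T7, T4, T1 pairwise conflict, so at least 5 frequencies are needed.
5 frequencies suffice: frequency 1 → {T10}; frequency 2 → {T7}; frequency 3 → {T4}; frequency 4 → {T3}; frequency 5 → {T14, T1}. No two conflicting transmitters share a frequency.

5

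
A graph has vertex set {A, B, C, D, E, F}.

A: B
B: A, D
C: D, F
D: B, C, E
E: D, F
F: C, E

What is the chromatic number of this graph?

C and F are adjacent, so at least 2 colors are needed.
One proper 2-coloring: A=red, B=blue, C=blue, D=red, E=blue, F=red. No two adjacent vertices share a color.

2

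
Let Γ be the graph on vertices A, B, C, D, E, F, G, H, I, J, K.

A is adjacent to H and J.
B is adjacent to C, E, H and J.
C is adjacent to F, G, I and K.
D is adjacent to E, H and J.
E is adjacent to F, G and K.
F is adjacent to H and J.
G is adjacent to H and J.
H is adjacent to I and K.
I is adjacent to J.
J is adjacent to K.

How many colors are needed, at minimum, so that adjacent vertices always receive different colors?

E and G are adjacent, so at least 2 colors are needed.
2 colors suffice: color 1 → {C, E, H, J}; color 2 → {A, B, D, F, G, I, K}. Every edge joins two different colors.

2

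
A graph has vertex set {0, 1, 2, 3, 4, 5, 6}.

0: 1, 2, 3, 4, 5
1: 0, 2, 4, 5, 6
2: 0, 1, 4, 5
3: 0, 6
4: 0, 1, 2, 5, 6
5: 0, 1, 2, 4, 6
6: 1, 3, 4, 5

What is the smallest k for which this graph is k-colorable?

5

0, 1, 2, 4, 5 are pairwise adjacent (a clique of size 5), so at least 5 colors are needed.
One proper 5-coloring: 0=a, 1=c, 2=e, 3=b, 4=d, 5=b, 6=a. Each edge has distinct colors on its endpoints.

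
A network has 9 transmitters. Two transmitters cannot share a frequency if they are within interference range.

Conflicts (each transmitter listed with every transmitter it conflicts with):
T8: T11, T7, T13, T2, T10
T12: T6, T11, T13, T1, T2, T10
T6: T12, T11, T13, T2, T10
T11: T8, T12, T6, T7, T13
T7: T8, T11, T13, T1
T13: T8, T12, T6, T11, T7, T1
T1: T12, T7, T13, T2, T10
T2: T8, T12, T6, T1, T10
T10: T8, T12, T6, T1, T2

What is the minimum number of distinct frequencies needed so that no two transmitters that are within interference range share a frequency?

4

T12, T6, T11, T13 pairwise conflict, so at least 4 frequencies are needed.
4 frequencies suffice: T8=4, T12=2, T6=4, T11=3, T7=2, T13=1, T1=4, T2=1, T10=3. No two conflicting transmitters share a frequency.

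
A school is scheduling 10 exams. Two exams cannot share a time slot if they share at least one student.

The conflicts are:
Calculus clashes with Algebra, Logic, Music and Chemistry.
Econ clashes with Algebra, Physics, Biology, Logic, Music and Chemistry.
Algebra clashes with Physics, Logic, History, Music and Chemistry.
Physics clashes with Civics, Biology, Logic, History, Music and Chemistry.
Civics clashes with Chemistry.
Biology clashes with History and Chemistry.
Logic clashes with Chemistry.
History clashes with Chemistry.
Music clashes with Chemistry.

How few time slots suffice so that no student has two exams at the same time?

Econ, Algebra, Physics, Music, Chemistry all conflict with each other, so at least 5 time slots are needed.
5 time slots suffice: time slot 1 → {Chemistry}; time slot 2 → {Calculus, Physics}; time slot 3 → {Algebra, Civics, Biology}; time slot 4 → {Econ, History}; time slot 5 → {Logic, Music}. Every pair that conflicts lands in different time slots.

5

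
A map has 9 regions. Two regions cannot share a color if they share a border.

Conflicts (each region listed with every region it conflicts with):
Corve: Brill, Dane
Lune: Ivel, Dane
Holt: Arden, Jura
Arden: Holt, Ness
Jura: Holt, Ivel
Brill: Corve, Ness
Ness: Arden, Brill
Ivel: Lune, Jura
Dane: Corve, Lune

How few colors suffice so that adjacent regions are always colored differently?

3

The cycle Ness-Arden-Holt-Jura-Ivel-Lune-Dane-Corve-Brill-Ness has odd length 9, so it cannot be 2-colored; at least 3 colors are needed.
3 colors suffice: color 1 → {Corve, Holt, Ness, Ivel}; color 2 → {Lune, Arden, Jura, Brill}; color 3 → {Dane}. Each listed conflict is separated.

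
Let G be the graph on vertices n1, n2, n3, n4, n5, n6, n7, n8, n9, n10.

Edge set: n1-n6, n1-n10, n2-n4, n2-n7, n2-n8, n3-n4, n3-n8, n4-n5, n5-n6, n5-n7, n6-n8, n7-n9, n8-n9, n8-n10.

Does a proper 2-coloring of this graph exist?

No

The cycle n5-n6-n8-n2-n4-n5 has odd length 5, so it cannot be 2-colored; at least 3 colors are needed.
So 2 colors are not enough.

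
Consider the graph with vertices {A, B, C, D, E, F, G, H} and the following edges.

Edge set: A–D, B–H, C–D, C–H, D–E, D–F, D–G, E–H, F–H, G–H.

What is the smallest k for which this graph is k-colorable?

2

D and G are adjacent, so at least 2 colors are needed.
2 colors suffice: color 1 → {D, H}; color 2 → {A, B, C, E, F, G}. No two adjacent vertices share a color.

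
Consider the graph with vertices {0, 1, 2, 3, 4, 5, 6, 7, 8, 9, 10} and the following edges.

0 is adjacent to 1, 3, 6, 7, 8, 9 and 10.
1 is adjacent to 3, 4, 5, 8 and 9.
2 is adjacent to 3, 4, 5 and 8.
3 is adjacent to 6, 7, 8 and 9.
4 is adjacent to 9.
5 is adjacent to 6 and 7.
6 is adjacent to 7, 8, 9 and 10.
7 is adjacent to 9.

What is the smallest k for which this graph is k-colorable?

0, 3, 6, 7, 9 are pairwise adjacent (a clique of size 5), so at least 5 colors are needed.
5 colors suffice: color a → {0, 2}; color b → {3, 4, 5, 10}; color c → {1, 6}; color d → {8, 9}; color e → {7}. Each edge has distinct colors on its endpoints.

5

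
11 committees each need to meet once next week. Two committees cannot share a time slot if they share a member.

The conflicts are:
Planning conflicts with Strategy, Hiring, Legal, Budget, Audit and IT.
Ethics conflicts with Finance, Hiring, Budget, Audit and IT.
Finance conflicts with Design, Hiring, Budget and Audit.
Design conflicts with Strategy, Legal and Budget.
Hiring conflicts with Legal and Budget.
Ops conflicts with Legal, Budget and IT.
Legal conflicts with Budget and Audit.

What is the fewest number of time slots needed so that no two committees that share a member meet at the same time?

Ethics, Finance, Hiring, Budget are mutually in conflict, so at least 4 time slots are needed.
4 time slots suffice: time slot 1 → {Strategy, Budget, Audit, IT}; time slot 2 → {Finance, Legal}; time slot 3 → {Planning, Ethics, Design, Ops}; time slot 4 → {Hiring}. Every pair that conflicts lands in different time slots.

4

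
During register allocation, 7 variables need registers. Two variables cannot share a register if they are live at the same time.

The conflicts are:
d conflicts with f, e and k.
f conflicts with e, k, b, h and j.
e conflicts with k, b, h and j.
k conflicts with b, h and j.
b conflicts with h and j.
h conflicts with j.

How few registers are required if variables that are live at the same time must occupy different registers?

6

f, e, k, b, h, j pairwise conflict, so at least 6 registers are needed.
6 registers suffice: register 1 → {f}; register 2 → {k}; register 3 → {e}; register 4 → {d, h}; register 5 → {b}; register 6 → {j}. No two conflicting variables share a register.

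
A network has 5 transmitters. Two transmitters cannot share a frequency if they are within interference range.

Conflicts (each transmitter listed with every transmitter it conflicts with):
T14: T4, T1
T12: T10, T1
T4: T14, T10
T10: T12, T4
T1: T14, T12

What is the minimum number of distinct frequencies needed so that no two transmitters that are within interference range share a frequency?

3

The cycle T1-T14-T4-T10-T12-T1 has odd length 5, so it cannot be 2-colored; at least 3 frequencies are needed.
3 frequencies suffice: frequency 1 → {T12, T4}; frequency 2 → {T14, T10}; frequency 3 → {T1}. Each listed conflict is separated.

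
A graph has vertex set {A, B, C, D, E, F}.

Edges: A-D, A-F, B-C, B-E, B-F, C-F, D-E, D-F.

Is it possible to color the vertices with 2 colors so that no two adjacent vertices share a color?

A, D, F form a triangle, so at least 3 colors are needed.
So 2 colors are not enough.

No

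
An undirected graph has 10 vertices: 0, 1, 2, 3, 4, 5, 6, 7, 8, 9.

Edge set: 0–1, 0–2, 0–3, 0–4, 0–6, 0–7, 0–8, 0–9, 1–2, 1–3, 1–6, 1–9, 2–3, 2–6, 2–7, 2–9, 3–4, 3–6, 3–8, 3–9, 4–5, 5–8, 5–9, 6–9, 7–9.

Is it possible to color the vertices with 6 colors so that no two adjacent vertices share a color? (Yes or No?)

Yes

The chromatic number is 6. 0, 1, 2, 3, 6, 9 form a clique, so at least 6 colors are needed.
6 colors suffice: color a → {0, 5}; color b → {4, 8, 9}; color c → {3, 7}; color d → {2}; color e → {1}; color f → {6}.
That is already a proper 6-coloring.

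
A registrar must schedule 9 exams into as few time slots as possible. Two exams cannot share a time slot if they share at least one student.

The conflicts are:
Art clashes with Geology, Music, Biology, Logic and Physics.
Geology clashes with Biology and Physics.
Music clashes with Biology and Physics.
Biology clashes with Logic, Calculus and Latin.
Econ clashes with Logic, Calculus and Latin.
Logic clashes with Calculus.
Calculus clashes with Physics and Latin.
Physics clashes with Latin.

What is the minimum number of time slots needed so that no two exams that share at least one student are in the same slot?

3

Econ, Calculus, Latin pairwise conflict, so at least 3 time slots are needed.
3 time slots suffice: time slot 1 → {Biology, Econ, Physics}; time slot 2 → {Art, Calculus}; time slot 3 → {Geology, Music, Logic, Latin}. Each listed conflict is separated.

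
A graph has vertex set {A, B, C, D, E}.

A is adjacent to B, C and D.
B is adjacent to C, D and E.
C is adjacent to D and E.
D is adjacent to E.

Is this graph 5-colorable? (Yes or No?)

The chromatic number is 4. A, B, C, D are pairwise adjacent (a clique of size 4), so at least 4 colors are needed.
4 colors suffice: color red → {C}; color blue → {D}; color green → {B}; color yellow → {A, E}.
Since 5 ≥ 4, a proper 5-coloring certainly exists.

Yes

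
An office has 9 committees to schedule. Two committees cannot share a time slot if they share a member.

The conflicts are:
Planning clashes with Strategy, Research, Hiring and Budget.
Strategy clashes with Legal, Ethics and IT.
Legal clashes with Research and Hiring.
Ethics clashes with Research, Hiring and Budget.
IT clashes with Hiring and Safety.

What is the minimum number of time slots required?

Planning and Strategy conflict, so at least 2 time slots are needed.
2 time slots suffice: time slot 1 → {Strategy, Research, Hiring, Safety, Budget}; time slot 2 → {Planning, Legal, Ethics, IT}. Each listed conflict is separated.

2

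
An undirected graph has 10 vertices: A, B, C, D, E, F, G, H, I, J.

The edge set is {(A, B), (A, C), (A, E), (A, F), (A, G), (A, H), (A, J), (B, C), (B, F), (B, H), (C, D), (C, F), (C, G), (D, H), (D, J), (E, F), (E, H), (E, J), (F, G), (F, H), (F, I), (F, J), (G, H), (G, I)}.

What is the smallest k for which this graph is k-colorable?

4

A, E, F, H are mutually adjacent (a clique of size 4), so at least 4 colors are needed.
4 colors suffice: color 1 → {D, F}; color 2 → {A, I}; color 3 → {C, H, J}; color 4 → {B, E, G}. Each edge has distinct colors on its endpoints.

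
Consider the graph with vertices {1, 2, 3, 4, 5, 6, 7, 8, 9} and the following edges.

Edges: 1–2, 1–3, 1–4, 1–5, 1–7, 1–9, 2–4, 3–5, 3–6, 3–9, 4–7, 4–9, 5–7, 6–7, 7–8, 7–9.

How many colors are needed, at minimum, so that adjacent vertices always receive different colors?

1, 4, 7, 9 form a clique, so at least 4 colors are needed.
One proper 4-coloring: 1=b, 2=a, 3=a, 4=c, 5=c, 6=b, 7=a, 8=b, 9=d. Each edge has distinct colors on its endpoints.

4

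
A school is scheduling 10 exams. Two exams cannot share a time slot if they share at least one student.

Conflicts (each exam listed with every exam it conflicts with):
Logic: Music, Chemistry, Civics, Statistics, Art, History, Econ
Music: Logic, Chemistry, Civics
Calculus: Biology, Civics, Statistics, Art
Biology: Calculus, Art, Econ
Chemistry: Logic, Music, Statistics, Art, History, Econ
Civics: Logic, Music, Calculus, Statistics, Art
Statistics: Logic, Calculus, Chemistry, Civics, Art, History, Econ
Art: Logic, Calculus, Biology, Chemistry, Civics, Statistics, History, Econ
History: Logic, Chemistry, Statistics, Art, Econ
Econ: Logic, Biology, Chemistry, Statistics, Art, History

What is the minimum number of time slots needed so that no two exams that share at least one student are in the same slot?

6

Logic, Chemistry, Statistics, Art, History, Econ pairwise conflict, so at least 6 time slots are needed.
6 time slots suffice: time slot 1 → {Music, Art}; time slot 2 → {Logic, Calculus}; time slot 3 → {Biology, Statistics}; time slot 4 → {Chemistry, Civics}; time slot 5 → {Econ}; time slot 6 → {History}. No two conflicting exams share a time slot.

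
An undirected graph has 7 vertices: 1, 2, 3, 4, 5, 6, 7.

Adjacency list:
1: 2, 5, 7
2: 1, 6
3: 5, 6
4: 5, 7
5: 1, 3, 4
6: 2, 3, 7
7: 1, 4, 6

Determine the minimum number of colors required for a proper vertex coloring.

3

The cycle 5-4-7-6-3-5 has odd length 5, so it cannot be 2-colored; at least 3 colors are needed.
A valid assignment using 3 colors: 1=b, 2=a, 3=c, 4=b, 5=a, 6=b, 7=a. Each edge has distinct colors on its endpoints.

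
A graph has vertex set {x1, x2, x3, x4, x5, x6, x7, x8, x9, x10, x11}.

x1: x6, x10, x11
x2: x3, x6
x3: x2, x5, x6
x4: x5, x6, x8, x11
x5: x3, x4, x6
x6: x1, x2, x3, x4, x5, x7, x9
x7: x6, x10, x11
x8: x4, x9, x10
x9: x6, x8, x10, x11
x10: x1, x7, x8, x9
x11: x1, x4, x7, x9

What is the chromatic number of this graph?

3

x4, x5, x6 are pairwise adjacent, so at least 3 colors are needed.
3 colors suffice: color red → {x6, x10, x11}; color blue → {x1, x3, x4, x7, x9}; color green → {x2, x5, x8}. No two adjacent vertices share a color.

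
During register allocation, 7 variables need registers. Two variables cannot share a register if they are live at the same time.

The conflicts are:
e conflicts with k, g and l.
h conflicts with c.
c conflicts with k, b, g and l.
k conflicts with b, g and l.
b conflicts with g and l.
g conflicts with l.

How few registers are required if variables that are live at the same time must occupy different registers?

c, k, b, g, l all conflict with each other, so at least 5 registers are needed.
5 registers suffice: register 1 → {h, g}; register 2 → {l}; register 3 → {k}; register 4 → {e, c}; register 5 → {b}. Each listed conflict is separated.

5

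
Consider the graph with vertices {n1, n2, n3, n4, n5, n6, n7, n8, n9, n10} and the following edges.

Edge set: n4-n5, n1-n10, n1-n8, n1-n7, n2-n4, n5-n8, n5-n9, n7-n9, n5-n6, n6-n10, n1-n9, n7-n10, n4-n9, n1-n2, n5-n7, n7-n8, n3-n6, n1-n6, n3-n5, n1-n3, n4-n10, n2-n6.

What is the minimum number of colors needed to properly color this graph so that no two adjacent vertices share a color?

n1, n2, n6 are pairwise adjacent, so at least 3 colors are needed.
3 colors suffice: color red → {n1, n5}; color blue → {n4, n6, n7}; color green → {n2, n3, n8, n9, n10}. Each edge has distinct colors on its endpoints.

3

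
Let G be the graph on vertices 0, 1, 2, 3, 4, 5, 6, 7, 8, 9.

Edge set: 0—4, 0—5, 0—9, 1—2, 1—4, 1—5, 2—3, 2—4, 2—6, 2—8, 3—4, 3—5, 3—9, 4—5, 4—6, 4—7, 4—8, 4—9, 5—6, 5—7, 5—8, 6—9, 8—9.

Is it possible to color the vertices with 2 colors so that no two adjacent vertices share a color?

2, 4, 8 are mutually adjacent, so at least 3 colors are needed.
So 2 colors are not enough.

No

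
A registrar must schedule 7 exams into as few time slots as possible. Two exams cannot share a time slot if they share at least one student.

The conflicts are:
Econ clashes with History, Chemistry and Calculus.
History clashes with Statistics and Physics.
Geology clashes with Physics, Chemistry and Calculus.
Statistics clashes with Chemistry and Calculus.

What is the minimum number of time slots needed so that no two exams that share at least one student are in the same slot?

The cycle Geology-Chemistry-Statistics-History-Physics-Geology has odd length 5, so it cannot be 2-colored; at least 3 time slots are needed.
3 time slots suffice: Econ=1, History=2, Geology=1, Statistics=1, Physics=3, Chemistry=2, Calculus=2. Each listed conflict is separated.

3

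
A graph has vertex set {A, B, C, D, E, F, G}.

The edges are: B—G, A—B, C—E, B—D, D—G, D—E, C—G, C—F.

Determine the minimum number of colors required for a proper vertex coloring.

B, D, G are mutually adjacent, so at least 3 colors are needed.
3 colors suffice: color 1 → {B, C}; color 2 → {A, D, F}; color 3 → {E, G}. Every edge joins two different colors.

3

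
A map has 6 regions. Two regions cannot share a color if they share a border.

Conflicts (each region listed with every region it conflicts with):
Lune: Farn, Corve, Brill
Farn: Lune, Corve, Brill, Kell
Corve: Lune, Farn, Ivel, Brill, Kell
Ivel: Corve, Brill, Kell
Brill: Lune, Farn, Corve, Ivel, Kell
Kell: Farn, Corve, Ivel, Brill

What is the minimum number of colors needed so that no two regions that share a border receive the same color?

4

Corve, Ivel, Brill, Kell all conflict with each other, so at least 4 colors are needed.
4 colors suffice: color 1 → {Brill}; color 2 → {Corve}; color 3 → {Lune, Kell}; color 4 → {Farn, Ivel}. Every pair that conflicts lands in different colors.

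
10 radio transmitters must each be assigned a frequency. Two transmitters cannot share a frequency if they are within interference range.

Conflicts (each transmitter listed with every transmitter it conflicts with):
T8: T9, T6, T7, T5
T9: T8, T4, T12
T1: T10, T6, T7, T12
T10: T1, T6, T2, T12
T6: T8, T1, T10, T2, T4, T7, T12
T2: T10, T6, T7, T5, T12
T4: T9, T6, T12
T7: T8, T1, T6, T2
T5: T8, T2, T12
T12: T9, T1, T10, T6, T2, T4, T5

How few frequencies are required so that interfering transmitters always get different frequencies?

4

T10, T6, T2, T12 all conflict with each other, so at least 4 frequencies are needed.
4 frequencies suffice: T8=3, T9=2, T1=3, T10=4, T6=2, T2=3, T4=3, T7=1, T5=2, T12=1. No two conflicting transmitters share a frequency.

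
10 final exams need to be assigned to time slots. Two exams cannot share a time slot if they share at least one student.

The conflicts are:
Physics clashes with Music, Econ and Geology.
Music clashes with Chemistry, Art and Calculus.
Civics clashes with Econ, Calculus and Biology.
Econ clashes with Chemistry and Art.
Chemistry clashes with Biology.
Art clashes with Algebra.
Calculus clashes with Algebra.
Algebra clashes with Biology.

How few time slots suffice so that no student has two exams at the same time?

The cycle Music-Art-Algebra-Biology-Chemistry-Music has odd length 5, so it cannot be 2-colored; at least 3 time slots are needed.
Using 3 time slots: Physics=2, Music=1, Civics=3, Econ=1, Geology=1, Chemistry=3, Art=2, Calculus=2, Algebra=1, Biology=2. Every pair that conflicts lands in different time slots.

3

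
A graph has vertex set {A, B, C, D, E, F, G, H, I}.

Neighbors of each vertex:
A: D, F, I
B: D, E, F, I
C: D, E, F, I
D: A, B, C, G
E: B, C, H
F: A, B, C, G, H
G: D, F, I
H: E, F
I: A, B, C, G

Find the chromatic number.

2

C and I are adjacent, so at least 2 colors are needed.
2 colors suffice: color 1 → {D, E, F, I}; color 2 → {A, B, C, G, H}. Each edge has distinct colors on its endpoints.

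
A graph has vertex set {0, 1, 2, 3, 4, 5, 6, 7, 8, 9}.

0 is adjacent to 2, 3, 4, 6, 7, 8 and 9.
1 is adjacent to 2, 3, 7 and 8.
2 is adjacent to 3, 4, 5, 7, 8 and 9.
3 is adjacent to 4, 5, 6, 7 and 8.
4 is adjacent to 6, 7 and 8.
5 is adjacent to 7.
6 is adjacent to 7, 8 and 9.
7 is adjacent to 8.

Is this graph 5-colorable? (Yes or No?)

No

0, 3, 4, 6, 7, 8 form a clique, so at least 6 colors are needed.
So 5 colors are not enough.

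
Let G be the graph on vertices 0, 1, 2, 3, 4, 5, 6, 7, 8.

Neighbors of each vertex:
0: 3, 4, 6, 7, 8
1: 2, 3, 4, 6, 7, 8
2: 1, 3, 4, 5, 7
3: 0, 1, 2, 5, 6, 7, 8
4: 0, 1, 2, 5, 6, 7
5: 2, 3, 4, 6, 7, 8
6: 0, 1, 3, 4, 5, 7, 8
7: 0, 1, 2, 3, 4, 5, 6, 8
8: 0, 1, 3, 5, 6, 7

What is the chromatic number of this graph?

1, 3, 6, 7, 8 are pairwise adjacent (a clique of size 5), so at least 5 colors are needed.
5 colors suffice: 0=e, 1=e, 2=b, 3=c, 4=c, 5=e, 6=b, 7=a, 8=d. Every edge joins two different colors.

5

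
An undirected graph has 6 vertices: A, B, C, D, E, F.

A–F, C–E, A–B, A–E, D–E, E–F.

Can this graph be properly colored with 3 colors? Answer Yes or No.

Yes

The chromatic number is 3. A, E, F form a triangle, so at least 3 colors are needed.
3 colors suffice: A=2, B=1, C=2, D=2, E=1, F=3.
That is already a proper 3-coloring.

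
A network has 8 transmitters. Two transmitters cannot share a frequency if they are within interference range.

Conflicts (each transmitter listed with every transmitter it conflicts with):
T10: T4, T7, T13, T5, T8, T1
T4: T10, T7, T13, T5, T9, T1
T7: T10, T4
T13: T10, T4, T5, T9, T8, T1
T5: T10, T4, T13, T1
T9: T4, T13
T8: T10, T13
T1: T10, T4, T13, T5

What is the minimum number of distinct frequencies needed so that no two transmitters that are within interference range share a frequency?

5

T10, T4, T13, T5, T1 are mutually in conflict, so at least 5 frequencies are needed.
5 frequencies suffice: frequency 1 → {T4, T8}; frequency 2 → {T10, T9}; frequency 3 → {T7, T13}; frequency 4 → {T1}; frequency 5 → {T5}. Each listed conflict is separated.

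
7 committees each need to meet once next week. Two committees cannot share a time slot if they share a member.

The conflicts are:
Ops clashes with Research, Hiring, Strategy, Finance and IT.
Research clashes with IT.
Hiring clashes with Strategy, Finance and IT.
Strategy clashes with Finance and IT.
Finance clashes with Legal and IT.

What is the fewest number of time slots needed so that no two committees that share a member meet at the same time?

Ops, Hiring, Strategy, Finance, IT pairwise conflict, so at least 5 time slots are needed.
5 time slots suffice: Ops=2, Research=1, Hiring=4, Strategy=5, Finance=1, Legal=2, IT=3. No two conflicting committees share a time slot.

5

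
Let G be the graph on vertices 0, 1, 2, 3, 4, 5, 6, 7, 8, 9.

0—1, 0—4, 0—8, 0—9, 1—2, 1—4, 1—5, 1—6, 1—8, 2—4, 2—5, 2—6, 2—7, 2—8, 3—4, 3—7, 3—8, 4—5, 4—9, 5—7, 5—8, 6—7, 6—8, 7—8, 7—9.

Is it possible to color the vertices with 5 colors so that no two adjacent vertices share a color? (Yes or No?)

The chromatic number is 4. 1, 2, 6, 8 are pairwise adjacent (a clique of size 4), so at least 4 colors are needed.
4 colors suffice: color a → {4, 8}; color b → {0, 2, 3}; color c → {1, 7}; color d → {5, 6, 9}.
Since 5 ≥ 4, a proper 5-coloring certainly exists.

Yes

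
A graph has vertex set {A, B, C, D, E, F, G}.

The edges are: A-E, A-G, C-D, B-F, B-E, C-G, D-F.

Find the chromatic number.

The cycle A-G-C-D-F-B-E-A has odd length 7, so it cannot be 2-colored; at least 3 colors are needed.
3 colors suffice: color 1 → {A, B, D}; color 2 → {C, E, F}; color 3 → {G}. No two adjacent vertices share a color.

3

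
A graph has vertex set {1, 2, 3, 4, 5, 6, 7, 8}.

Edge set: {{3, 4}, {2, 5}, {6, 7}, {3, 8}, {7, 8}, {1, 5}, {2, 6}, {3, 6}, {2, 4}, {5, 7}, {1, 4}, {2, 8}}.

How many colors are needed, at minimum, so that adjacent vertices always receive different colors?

2 and 6 are adjacent, so at least 2 colors are needed.
2 colors suffice: color red → {1, 2, 3, 7}; color blue → {4, 5, 6, 8}. No two adjacent vertices share a color.

2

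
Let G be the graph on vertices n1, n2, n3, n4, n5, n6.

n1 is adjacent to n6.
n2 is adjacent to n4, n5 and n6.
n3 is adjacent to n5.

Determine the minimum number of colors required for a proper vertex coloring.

n3 and n5 are adjacent, so at least 2 colors are needed.
2 colors suffice: color red → {n1, n2, n3}; color blue → {n4, n5, n6}. No two adjacent vertices share a color.

2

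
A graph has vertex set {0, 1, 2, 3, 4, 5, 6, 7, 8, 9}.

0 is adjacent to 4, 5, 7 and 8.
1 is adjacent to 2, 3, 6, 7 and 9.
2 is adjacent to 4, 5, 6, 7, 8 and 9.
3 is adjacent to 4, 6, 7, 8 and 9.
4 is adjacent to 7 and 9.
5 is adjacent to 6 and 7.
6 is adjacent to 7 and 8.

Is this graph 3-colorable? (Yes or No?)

2, 5, 6, 7 form a clique, so at least 4 colors are needed.
So 3 colors are not enough.

No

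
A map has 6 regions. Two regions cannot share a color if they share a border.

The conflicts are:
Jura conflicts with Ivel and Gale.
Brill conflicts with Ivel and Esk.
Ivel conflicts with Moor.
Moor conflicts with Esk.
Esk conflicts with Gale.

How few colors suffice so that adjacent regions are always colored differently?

The cycle Gale-Esk-Moor-Ivel-Jura-Gale has odd length 5, so it cannot be 2-colored; at least 3 colors are needed.
3 colors suffice: color 1 → {Ivel, Esk}; color 2 → {Brill, Moor, Gale}; color 3 → {Jura}. Every pair that conflicts lands in different colors.

3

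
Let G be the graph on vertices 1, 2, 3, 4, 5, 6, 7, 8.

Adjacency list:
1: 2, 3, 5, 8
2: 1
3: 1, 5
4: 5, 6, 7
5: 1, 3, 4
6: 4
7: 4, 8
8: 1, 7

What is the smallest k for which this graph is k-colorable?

1, 3, 5 are pairwise adjacent, so at least 3 colors are needed.
One proper 3-coloring: 1=a, 2=b, 3=c, 4=a, 5=b, 6=b, 7=b, 8=c. Each edge has distinct colors on its endpoints.

3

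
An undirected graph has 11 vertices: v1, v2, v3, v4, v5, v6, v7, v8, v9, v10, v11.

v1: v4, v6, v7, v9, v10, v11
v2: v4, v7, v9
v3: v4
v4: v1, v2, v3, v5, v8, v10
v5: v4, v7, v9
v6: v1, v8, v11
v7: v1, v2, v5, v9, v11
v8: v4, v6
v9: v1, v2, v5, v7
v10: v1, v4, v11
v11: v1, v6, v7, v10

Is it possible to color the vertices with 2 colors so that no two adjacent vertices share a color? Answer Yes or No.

No

v1, v10, v11 are pairwise adjacent, so at least 3 colors are needed.
So 2 colors are not enough.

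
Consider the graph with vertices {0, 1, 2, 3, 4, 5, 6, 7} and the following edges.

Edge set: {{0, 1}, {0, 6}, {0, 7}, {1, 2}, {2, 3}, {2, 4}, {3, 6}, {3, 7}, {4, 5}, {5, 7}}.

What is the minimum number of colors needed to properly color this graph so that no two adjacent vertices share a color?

3

The cycle 2-4-5-7-3-2 has odd length 5, so it cannot be 2-colored; at least 3 colors are needed.
A valid assignment using 3 colors: 0=red, 1=green, 2=blue, 3=red, 4=green, 5=red, 6=blue, 7=blue. Each edge has distinct colors on its endpoints.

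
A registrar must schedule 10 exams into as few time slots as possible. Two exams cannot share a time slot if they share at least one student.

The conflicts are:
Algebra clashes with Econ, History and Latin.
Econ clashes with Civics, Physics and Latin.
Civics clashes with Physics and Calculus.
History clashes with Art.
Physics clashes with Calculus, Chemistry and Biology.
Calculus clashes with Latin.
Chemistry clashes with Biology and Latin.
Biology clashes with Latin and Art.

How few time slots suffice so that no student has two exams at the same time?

3

Chemistry, Biology, Latin are mutually in conflict, so at least 3 time slots are needed.
3 time slots suffice: time slot 1 → {History, Physics, Latin}; time slot 2 → {Econ, Calculus, Biology}; time slot 3 → {Algebra, Civics, Chemistry, Art}. No two conflicting exams share a time slot.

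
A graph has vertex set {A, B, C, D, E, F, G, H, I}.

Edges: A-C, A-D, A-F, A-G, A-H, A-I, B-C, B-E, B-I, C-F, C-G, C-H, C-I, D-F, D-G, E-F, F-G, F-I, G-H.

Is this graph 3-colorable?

No

A, D, F, G form a clique, so at least 4 colors are needed.
So 3 colors are not enough.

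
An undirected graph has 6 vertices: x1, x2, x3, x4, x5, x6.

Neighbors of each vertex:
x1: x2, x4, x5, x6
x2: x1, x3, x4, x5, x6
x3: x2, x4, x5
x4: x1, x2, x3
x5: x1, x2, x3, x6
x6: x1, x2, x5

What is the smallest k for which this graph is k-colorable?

4

x1, x2, x5, x6 are pairwise adjacent (a clique of size 4), so at least 4 colors are needed.
A valid assignment using 4 colors: x1=G, x2=R, x3=G, x4=B, x5=B, x6=Y. Each edge has distinct colors on its endpoints.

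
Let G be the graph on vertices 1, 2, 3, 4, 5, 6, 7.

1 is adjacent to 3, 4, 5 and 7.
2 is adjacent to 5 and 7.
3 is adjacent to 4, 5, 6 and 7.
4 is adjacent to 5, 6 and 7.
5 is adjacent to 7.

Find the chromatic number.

1, 3, 4, 5, 7 form a clique, so at least 5 colors are needed.
5 colors suffice: color red → {2, 3}; color blue → {4}; color green → {5, 6}; color yellow → {7}; color purple → {1}. No two adjacent vertices share a color.

5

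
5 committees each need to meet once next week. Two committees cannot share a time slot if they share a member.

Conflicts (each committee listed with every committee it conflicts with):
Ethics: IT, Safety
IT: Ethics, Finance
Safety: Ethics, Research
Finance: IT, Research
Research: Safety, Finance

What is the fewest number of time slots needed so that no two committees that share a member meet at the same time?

3

The cycle Finance-IT-Ethics-Safety-Research-Finance has odd length 5, so it cannot be 2-colored; at least 3 time slots are needed.
Using 3 time slots: Ethics=1, IT=2, Safety=2, Finance=1, Research=3. Every pair that conflicts lands in different time slots.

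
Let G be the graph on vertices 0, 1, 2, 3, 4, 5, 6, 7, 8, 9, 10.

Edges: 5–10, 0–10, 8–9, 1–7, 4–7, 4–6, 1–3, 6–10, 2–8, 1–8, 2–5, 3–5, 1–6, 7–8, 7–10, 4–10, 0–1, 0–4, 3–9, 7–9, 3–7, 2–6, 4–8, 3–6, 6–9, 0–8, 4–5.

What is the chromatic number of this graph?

3

4, 5, 10 are pairwise adjacent, so at least 3 colors are needed.
3 colors suffice: color a → {1, 2, 4, 9}; color b → {0, 5, 6, 7}; color c → {3, 8, 10}. Every edge joins two different colors.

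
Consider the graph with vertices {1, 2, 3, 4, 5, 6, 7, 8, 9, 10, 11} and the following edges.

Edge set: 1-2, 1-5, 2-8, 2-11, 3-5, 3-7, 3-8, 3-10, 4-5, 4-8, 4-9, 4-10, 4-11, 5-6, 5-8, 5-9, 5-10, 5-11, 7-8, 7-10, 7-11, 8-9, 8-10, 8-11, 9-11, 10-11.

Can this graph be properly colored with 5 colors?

The chromatic number is 5. 4, 5, 8, 9, 11 form a clique, so at least 5 colors are needed.
5 colors suffice: color red → {1, 6, 8}; color blue → {2, 5, 7}; color green → {3, 11}; color yellow → {9, 10}; color purple → {4}.
That is already a proper 5-coloring.

Yes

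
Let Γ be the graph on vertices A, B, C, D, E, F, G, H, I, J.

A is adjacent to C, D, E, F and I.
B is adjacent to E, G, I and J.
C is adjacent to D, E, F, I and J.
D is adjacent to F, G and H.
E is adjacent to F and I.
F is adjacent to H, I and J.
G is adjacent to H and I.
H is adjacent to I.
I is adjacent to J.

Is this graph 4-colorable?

A, C, E, F, I are mutually adjacent (a clique of size 5), so at least 5 colors are needed.
So 4 colors are not enough.

No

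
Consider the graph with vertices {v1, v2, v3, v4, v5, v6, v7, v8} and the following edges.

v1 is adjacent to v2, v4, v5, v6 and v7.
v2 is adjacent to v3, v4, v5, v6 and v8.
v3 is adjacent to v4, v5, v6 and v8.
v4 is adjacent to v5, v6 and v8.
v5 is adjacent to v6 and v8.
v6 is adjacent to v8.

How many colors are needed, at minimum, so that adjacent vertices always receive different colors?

v2, v3, v4, v5, v6, v8 form a clique, so at least 6 colors are needed.
A valid assignment using 6 colors: v1=5, v2=1, v3=6, v4=2, v5=3, v6=4, v7=1, v8=5. Each edge has distinct colors on its endpoints.

6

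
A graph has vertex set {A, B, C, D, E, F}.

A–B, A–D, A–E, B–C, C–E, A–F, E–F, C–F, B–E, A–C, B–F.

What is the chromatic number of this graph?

A, B, C, E, F are pairwise adjacent (a clique of size 5), so at least 5 colors are needed.
One proper 5-coloring: A=1, B=3, C=5, D=2, E=4, F=2. Every edge joins two different colors.

5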